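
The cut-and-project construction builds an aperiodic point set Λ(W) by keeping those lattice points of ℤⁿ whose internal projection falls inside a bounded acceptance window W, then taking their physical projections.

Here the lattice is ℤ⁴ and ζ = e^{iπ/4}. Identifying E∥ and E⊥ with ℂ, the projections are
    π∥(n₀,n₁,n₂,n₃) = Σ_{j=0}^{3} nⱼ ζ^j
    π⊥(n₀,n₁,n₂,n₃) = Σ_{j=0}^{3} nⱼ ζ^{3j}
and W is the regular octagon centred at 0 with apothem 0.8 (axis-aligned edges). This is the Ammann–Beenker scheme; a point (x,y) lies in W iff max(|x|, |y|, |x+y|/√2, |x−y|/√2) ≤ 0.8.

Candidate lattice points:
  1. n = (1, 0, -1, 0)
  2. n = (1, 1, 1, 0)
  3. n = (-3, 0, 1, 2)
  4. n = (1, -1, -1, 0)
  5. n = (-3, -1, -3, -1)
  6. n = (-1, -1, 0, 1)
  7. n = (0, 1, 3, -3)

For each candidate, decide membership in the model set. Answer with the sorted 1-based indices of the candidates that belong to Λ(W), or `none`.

Internal map: ζ^{3j} for j=0..3 gives (1,0), (−√2/2,√2/2), (0,−1), (√2/2,√2/2).
candidate 1: n = (1, 0, -1, 0) → π⊥ ≈ (+1.000000, +1.000000); max(|x|,|y|,|x±y|/√2) = 1.414214 > 0.8 ⇒ ∉ W
candidate 2: n = (1, 1, 1, 0) → π⊥ ≈ (+0.292893, -0.292893); max(|x|,|y|,|x±y|/√2) = 0.414214 ≤ 0.8 ⇒ ∈ W
candidate 3: n = (-3, 0, 1, 2) → π⊥ ≈ (-1.585786, +0.414214); max(|x|,|y|,|x±y|/√2) = 1.585786 > 0.8 ⇒ ∉ W
candidate 4: n = (1, -1, -1, 0) → π⊥ ≈ (+1.707107, +0.292893); max(|x|,|y|,|x±y|/√2) = 1.707107 > 0.8 ⇒ ∉ W
candidate 5: n = (-3, -1, -3, -1) → π⊥ ≈ (-3.000000, +1.585786); max(|x|,|y|,|x±y|/√2) = 3.242641 > 0.8 ⇒ ∉ W
candidate 6: n = (-1, -1, 0, 1) → π⊥ ≈ (+0.414214, +0.000000); max(|x|,|y|,|x±y|/√2) = 0.414214 ≤ 0.8 ⇒ ∈ W
candidate 7: n = (0, 1, 3, -3) → π⊥ ≈ (-2.828427, -4.414214); max(|x|,|y|,|x±y|/√2) = 5.121320 > 0.8 ⇒ ∉ W

2, 6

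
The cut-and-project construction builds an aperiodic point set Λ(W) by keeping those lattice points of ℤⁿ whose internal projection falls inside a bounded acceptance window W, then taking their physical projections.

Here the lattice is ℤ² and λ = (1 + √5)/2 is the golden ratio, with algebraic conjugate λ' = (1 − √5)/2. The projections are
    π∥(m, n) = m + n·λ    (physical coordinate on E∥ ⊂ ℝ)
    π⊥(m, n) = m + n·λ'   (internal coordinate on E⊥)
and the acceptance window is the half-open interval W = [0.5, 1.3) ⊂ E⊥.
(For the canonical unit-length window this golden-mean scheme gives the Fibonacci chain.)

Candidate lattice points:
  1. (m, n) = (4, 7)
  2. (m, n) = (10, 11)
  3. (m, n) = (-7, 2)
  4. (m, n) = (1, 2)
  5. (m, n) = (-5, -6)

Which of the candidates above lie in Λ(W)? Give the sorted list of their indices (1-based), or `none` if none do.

none

Compute λ' = (1−√5)/2 = -0.61803, so π⊥(m,n) = m -0.61803·n.
candidate 1: (m,n)=(4,7) → π∥ = 4+7·λ ≈ 15.32624, π⊥ = 4+7·λ' ≈ -0.32624 ∉ [0.5, 1.3) ⇒ out
candidate 2: (m,n)=(10,11) → π∥ = 10+11·λ ≈ 27.79837, π⊥ = 10+11·λ' ≈ 3.20163 ∉ [0.5, 1.3) ⇒ out
candidate 3: (m,n)=(-7,2) → π∥ = -7+2·λ ≈ -3.76393, π⊥ = -7+2·λ' ≈ -8.23607 ∉ [0.5, 1.3) ⇒ out
candidate 4: (m,n)=(1,2) → π∥ = 1+2·λ ≈ 4.23607, π⊥ = 1+2·λ' ≈ -0.23607 ∉ [0.5, 1.3) ⇒ out
candidate 5: (m,n)=(-5,-6) → π∥ = -5-6·λ ≈ -14.70820, π⊥ = -5-6·λ' ≈ -1.29180 ∉ [0.5, 1.3) ⇒ out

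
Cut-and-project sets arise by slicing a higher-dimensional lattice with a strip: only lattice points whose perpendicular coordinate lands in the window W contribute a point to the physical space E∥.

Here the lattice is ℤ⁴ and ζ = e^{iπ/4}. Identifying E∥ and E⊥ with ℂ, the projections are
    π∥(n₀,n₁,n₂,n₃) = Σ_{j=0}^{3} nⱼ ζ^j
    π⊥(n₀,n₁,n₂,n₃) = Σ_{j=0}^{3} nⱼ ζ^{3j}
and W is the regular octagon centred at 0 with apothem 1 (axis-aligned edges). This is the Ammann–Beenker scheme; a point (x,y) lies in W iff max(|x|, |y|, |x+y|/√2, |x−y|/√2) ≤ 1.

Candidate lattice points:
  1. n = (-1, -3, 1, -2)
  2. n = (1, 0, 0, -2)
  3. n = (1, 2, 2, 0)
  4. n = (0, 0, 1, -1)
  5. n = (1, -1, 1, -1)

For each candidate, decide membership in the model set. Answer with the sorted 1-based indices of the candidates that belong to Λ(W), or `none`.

3

With ζ = e^{iπ/4} the internal vectors are ζ^0,ζ^3,ζ^6,ζ^9.
#1 (-1, -3, 1, -2): internal (-0.292893, -4.535534); octagon support 4.535534 vs apothem 1 → ∉ W
#2 (1, 0, 0, -2): internal (-0.414214, -1.414214); octagon support 1.414214 vs apothem 1 → ∉ W
#3 (1, 2, 2, 0): internal (-0.414214, -0.585786); octagon support 0.707107 vs apothem 1 → ∈ W
#4 (0, 0, 1, -1): internal (-0.707107, -1.707107); octagon support 1.707107 vs apothem 1 → ∉ W
#5 (1, -1, 1, -1): internal (1.000000, -2.414214); octagon support 2.414214 vs apothem 1 → ∉ W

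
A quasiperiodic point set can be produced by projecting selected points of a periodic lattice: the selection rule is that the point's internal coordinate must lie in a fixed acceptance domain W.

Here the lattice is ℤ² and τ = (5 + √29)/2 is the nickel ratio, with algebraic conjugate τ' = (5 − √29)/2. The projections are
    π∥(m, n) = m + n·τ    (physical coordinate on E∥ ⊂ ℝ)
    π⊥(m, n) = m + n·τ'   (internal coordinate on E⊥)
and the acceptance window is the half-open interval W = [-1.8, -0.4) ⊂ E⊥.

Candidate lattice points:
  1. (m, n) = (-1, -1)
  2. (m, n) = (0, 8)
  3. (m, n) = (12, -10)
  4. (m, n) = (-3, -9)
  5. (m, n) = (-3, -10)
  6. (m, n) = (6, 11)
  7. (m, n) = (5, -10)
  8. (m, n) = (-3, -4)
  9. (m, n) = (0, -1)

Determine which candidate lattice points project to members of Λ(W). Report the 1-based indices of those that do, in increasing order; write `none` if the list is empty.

Compute τ' = (5−√29)/2 = -0.19258, so π⊥(m,n) = m -0.19258·n.
candidate 1: (m,n)=(-1,-1) → π∥ = -1-1·τ ≈ -6.19258, π⊥ = -1-1·τ' ≈ -0.80742 ∈ [-1.8, -0.4) ⇒ IN Λ
candidate 2: (m,n)=(0,8) → π∥ = 0+8·τ ≈ 41.54066, π⊥ = 0+8·τ' ≈ -1.54066 ∈ [-1.8, -0.4) ⇒ IN Λ
candidate 3: (m,n)=(12,-10) → π∥ = 12-10·τ ≈ -39.92582, π⊥ = 12-10·τ' ≈ 13.92582 ∉ [-1.8, -0.4) ⇒ out
candidate 4: (m,n)=(-3,-9) → π∥ = -3-9·τ ≈ -49.73324, π⊥ = -3-9·τ' ≈ -1.26676 ∈ [-1.8, -0.4) ⇒ IN Λ
candidate 5: (m,n)=(-3,-10) → π∥ = -3-10·τ ≈ -54.92582, π⊥ = -3-10·τ' ≈ -1.07418 ∈ [-1.8, -0.4) ⇒ IN Λ
candidate 6: (m,n)=(6,11) → π∥ = 6+11·τ ≈ 63.11841, π⊥ = 6+11·τ' ≈ 3.88159 ∉ [-1.8, -0.4) ⇒ out
candidate 7: (m,n)=(5,-10) → π∥ = 5-10·τ ≈ -46.92582, π⊥ = 5-10·τ' ≈ 6.92582 ∉ [-1.8, -0.4) ⇒ out
candidate 8: (m,n)=(-3,-4) → π∥ = -3-4·τ ≈ -23.77033, π⊥ = -3-4·τ' ≈ -2.22967 ∉ [-1.8, -0.4) ⇒ out
candidate 9: (m,n)=(0,-1) → π∥ = 0-1·τ ≈ -5.19258, π⊥ = 0-1·τ' ≈ 0.19258 ∉ [-1.8, -0.4) ⇒ out

1, 2, 4, 5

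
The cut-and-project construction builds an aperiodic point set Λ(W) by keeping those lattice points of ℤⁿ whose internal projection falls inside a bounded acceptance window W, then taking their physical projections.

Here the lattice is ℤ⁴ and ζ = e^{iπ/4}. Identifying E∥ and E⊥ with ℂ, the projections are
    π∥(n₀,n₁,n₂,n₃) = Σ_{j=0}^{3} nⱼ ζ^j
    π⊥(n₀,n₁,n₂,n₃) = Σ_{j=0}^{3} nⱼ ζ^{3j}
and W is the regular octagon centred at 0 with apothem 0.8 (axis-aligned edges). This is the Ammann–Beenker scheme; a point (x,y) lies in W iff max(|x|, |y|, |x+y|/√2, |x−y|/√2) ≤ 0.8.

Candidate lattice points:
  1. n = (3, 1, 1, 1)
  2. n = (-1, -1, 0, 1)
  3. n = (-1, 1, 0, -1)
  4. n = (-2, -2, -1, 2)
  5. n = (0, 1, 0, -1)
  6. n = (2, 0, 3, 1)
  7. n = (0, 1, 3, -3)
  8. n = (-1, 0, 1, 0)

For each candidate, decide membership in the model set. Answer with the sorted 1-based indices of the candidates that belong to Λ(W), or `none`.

2

With ζ = e^{iπ/4} the internal vectors are ζ^0,ζ^3,ζ^6,ζ^9.
candidate 1: n = (3, 1, 1, 1) → π⊥ ≈ (+3.00000, +0.41421); max(|x|,|y|,|x±y|/√2) = 3.00000 > 0.8 ⇒ ∉ W
candidate 2: n = (-1, -1, 0, 1) → π⊥ ≈ (+0.41421, +0.00000); max(|x|,|y|,|x±y|/√2) = 0.41421 ≤ 0.8 ⇒ ∈ W
candidate 3: n = (-1, 1, 0, -1) → π⊥ ≈ (-2.41421, +0.00000); max(|x|,|y|,|x±y|/√2) = 2.41421 > 0.8 ⇒ ∉ W
candidate 4: n = (-2, -2, -1, 2) → π⊥ ≈ (+0.82843, +1.00000); max(|x|,|y|,|x±y|/√2) = 1.29289 > 0.8 ⇒ ∉ W
candidate 5: n = (0, 1, 0, -1) → π⊥ ≈ (-1.41421, +0.00000); max(|x|,|y|,|x±y|/√2) = 1.41421 > 0.8 ⇒ ∉ W
candidate 6: n = (2, 0, 3, 1) → π⊥ ≈ (+2.70711, -2.29289); max(|x|,|y|,|x±y|/√2) = 3.53553 > 0.8 ⇒ ∉ W
candidate 7: n = (0, 1, 3, -3) → π⊥ ≈ (-2.82843, -4.41421); max(|x|,|y|,|x±y|/√2) = 5.12132 > 0.8 ⇒ ∉ W
candidate 8: n = (-1, 0, 1, 0) → π⊥ ≈ (-1.00000, -1.00000); max(|x|,|y|,|x±y|/√2) = 1.41421 > 0.8 ⇒ ∉ W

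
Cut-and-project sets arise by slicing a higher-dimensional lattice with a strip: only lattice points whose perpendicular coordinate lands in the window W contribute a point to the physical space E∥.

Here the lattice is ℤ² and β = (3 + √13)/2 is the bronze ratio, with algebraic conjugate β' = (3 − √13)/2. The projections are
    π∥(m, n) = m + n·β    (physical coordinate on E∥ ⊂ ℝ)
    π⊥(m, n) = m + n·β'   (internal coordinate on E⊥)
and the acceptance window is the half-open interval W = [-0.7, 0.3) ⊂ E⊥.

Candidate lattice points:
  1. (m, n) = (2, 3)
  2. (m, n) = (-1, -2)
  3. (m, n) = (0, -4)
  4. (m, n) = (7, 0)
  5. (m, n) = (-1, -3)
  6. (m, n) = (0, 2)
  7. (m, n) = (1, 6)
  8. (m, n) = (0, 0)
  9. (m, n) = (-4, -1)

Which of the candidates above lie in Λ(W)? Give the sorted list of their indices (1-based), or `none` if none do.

2, 5, 6, 8

β' = (3−√13)/2 ≈ -0.3028.
[1] lift (2,3): star map gives 1.0917; window check -0.7 ≤ 1.0917 < 0.3 is false → out
[2] lift (-1,-2): star map gives -0.3944; window check -0.7 ≤ -0.3944 < 0.3 is true → IN Λ
[3] lift (0,-4): star map gives 1.2111; window check -0.7 ≤ 1.2111 < 0.3 is false → out
[4] lift (7,0): star map gives 7.0000; window check -0.7 ≤ 7.0000 < 0.3 is false → out
[5] lift (-1,-3): star map gives -0.0917; window check -0.7 ≤ -0.0917 < 0.3 is true → IN Λ
[6] lift (0,2): star map gives -0.6056; window check -0.7 ≤ -0.6056 < 0.3 is true → IN Λ
[7] lift (1,6): star map gives -0.8167; window check -0.7 ≤ -0.8167 < 0.3 is false → out
[8] lift (0,0): star map gives 0.0000; window check -0.7 ≤ 0.0000 < 0.3 is true → IN Λ
[9] lift (-4,-1): star map gives -3.6972; window check -0.7 ≤ -3.6972 < 0.3 is false → out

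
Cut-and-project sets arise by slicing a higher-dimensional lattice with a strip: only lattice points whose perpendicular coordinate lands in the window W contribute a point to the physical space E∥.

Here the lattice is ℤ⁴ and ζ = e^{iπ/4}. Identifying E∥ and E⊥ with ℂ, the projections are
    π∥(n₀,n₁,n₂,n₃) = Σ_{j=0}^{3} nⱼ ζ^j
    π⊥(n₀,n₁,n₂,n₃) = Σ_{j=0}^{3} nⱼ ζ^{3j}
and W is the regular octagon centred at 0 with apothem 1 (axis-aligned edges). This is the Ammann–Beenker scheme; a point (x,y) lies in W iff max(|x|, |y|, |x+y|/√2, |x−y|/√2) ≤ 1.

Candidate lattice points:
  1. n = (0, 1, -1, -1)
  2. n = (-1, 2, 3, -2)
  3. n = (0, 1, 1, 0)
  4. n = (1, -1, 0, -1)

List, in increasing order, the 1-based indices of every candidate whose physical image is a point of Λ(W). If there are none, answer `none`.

With ζ = e^{iπ/4} the internal vectors are ζ^0,ζ^3,ζ^6,ζ^9.
#1 (0, 1, -1, -1): internal (-1.41421, 1.00000); octagon support 1.70711 vs apothem 1 → ∉ W
#2 (-1, 2, 3, -2): internal (-3.82843, -3.00000); octagon support 4.82843 vs apothem 1 → ∉ W
#3 (0, 1, 1, 0): internal (-0.70711, -0.29289); octagon support 0.70711 vs apothem 1 → ∈ W
#4 (1, -1, 0, -1): internal (1.00000, -1.41421); octagon support 1.70711 vs apothem 1 → ∉ W

3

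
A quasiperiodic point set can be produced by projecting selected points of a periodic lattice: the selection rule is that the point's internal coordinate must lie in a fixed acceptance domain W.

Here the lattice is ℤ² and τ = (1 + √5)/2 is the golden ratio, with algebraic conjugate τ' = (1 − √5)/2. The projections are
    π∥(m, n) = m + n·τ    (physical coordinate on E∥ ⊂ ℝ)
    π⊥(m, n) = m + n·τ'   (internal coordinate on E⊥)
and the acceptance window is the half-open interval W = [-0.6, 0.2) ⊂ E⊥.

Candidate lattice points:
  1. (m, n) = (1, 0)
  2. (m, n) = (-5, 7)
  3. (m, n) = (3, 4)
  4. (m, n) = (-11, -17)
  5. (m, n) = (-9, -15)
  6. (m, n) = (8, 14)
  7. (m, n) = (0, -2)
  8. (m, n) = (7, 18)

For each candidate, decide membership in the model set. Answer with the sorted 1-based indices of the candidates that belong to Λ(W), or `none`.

4

Numerically τ ≈ 1.6180 and τ' = −1/τ ≈ -0.6180.
#1 (1,0): internal coord 1 + (0)·τ' = +1.0000; +1.0000 ∉ [-0.6, 0.2) → out
#2 (-5,7): internal coord -5 + (7)·τ' = -9.3262; -9.3262 ∉ [-0.6, 0.2) → out
#3 (3,4): internal coord 3 + (4)·τ' = +0.5279; +0.5279 ∉ [-0.6, 0.2) → out
#4 (-11,-17): internal coord -11 + (-17)·τ' = -0.4934; -0.4934 ∈ [-0.6, 0.2) → IN Λ
#5 (-9,-15): internal coord -9 + (-15)·τ' = +0.2705; +0.2705 ∉ [-0.6, 0.2) → out
#6 (8,14): internal coord 8 + (14)·τ' = -0.6525; -0.6525 ∉ [-0.6, 0.2) → out
#7 (0,-2): internal coord 0 + (-2)·τ' = +1.2361; +1.2361 ∉ [-0.6, 0.2) → out
#8 (7,18): internal coord 7 + (18)·τ' = -4.1246; -4.1246 ∉ [-0.6, 0.2) → out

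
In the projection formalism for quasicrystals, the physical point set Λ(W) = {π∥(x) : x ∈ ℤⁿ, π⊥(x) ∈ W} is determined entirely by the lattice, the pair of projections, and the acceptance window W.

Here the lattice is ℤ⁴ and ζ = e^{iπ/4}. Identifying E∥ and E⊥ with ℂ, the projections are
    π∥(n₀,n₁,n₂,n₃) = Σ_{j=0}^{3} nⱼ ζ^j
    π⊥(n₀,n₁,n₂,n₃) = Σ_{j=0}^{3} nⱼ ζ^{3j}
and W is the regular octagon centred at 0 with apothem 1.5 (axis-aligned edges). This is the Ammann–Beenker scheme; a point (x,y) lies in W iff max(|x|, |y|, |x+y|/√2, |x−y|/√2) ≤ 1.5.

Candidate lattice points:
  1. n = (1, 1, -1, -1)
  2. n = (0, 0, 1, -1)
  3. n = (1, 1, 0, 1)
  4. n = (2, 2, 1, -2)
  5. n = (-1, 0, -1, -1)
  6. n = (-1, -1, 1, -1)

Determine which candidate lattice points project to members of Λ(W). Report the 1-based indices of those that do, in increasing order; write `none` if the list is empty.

With ζ = e^{iπ/4} the internal vectors are ζ^0,ζ^3,ζ^6,ζ^9.
#1 (1, 1, -1, -1): internal (-0.414214, 1.000000); octagon support 1.000000 vs apothem 1.5 → ∈ W
#2 (0, 0, 1, -1): internal (-0.707107, -1.707107); octagon support 1.707107 vs apothem 1.5 → ∉ W
#3 (1, 1, 0, 1): internal (1.000000, 1.414214); octagon support 1.707107 vs apothem 1.5 → ∉ W
#4 (2, 2, 1, -2): internal (-0.828427, -1.000000); octagon support 1.292893 vs apothem 1.5 → ∈ W
#5 (-1, 0, -1, -1): internal (-1.707107, 0.292893); octagon support 1.707107 vs apothem 1.5 → ∉ W
#6 (-1, -1, 1, -1): internal (-1.000000, -2.414214); octagon support 2.414214 vs apothem 1.5 → ∉ W

1, 4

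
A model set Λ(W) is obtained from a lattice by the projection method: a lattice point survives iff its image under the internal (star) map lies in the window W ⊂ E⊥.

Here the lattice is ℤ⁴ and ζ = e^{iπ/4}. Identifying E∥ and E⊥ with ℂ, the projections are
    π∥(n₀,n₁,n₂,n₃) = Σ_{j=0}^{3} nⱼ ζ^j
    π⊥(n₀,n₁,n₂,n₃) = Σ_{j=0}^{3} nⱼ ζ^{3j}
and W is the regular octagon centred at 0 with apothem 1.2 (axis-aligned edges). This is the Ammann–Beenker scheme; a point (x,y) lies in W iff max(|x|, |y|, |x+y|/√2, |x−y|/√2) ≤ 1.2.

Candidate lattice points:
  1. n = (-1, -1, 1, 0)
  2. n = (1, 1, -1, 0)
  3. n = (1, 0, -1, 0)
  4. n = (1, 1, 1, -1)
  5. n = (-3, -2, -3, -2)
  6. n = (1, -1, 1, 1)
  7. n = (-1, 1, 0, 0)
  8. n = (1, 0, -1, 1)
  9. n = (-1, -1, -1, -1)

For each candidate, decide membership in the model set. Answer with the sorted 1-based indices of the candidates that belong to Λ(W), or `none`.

π⊥(n) = n₀ + n₁ζ³ + n₂ζ⁶ + n₃ζ⁹ where ζ = e^{iπ/4}.
#1 (-1, -1, 1, 0): internal (-0.2929, -1.7071); octagon support 1.7071 vs apothem 1.2 → ∉ W
#2 (1, 1, -1, 0): internal (0.2929, 1.7071); octagon support 1.7071 vs apothem 1.2 → ∉ W
#3 (1, 0, -1, 0): internal (1.0000, 1.0000); octagon support 1.4142 vs apothem 1.2 → ∉ W
#4 (1, 1, 1, -1): internal (-0.4142, -1.0000); octagon support 1.0000 vs apothem 1.2 → ∈ W
#5 (-3, -2, -3, -2): internal (-3.0000, 0.1716); octagon support 3.0000 vs apothem 1.2 → ∉ W
#6 (1, -1, 1, 1): internal (2.4142, -1.0000); octagon support 2.4142 vs apothem 1.2 → ∉ W
#7 (-1, 1, 0, 0): internal (-1.7071, 0.7071); octagon support 1.7071 vs apothem 1.2 → ∉ W
#8 (1, 0, -1, 1): internal (1.7071, 1.7071); octagon support 2.4142 vs apothem 1.2 → ∉ W
#9 (-1, -1, -1, -1): internal (-1.0000, -0.4142); octagon support 1.0000 vs apothem 1.2 → ∈ W

4, 9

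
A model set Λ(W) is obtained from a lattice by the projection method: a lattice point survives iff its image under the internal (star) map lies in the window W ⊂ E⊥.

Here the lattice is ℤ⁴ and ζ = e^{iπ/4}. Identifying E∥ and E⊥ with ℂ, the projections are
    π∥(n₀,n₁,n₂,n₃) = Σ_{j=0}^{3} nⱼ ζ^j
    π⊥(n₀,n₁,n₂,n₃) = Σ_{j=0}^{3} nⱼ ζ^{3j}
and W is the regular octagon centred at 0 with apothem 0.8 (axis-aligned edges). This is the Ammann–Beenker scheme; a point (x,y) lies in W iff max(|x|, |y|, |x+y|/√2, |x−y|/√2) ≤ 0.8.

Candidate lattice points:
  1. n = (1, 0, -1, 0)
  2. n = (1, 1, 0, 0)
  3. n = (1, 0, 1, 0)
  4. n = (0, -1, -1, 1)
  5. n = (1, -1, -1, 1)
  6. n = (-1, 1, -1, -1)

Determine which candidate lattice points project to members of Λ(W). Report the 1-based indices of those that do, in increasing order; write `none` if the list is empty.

π⊥(n) = n₀ + n₁ζ³ + n₂ζ⁶ + n₃ζ⁹ where ζ = e^{iπ/4}.
candidate 1: n = (1, 0, -1, 0) → π⊥ ≈ (+1.000000, +1.000000); max(|x|,|y|,|x±y|/√2) = 1.414214 > 0.8 ⇒ ∉ W
candidate 2: n = (1, 1, 0, 0) → π⊥ ≈ (+0.292893, +0.707107); max(|x|,|y|,|x±y|/√2) = 0.707107 ≤ 0.8 ⇒ ∈ W
candidate 3: n = (1, 0, 1, 0) → π⊥ ≈ (+1.000000, -1.000000); max(|x|,|y|,|x±y|/√2) = 1.414214 > 0.8 ⇒ ∉ W
candidate 4: n = (0, -1, -1, 1) → π⊥ ≈ (+1.414214, +1.000000); max(|x|,|y|,|x±y|/√2) = 1.707107 > 0.8 ⇒ ∉ W
candidate 5: n = (1, -1, -1, 1) → π⊥ ≈ (+2.414214, +1.000000); max(|x|,|y|,|x±y|/√2) = 2.414214 > 0.8 ⇒ ∉ W
candidate 6: n = (-1, 1, -1, -1) → π⊥ ≈ (-2.414214, +1.000000); max(|x|,|y|,|x±y|/√2) = 2.414214 > 0.8 ⇒ ∉ W

2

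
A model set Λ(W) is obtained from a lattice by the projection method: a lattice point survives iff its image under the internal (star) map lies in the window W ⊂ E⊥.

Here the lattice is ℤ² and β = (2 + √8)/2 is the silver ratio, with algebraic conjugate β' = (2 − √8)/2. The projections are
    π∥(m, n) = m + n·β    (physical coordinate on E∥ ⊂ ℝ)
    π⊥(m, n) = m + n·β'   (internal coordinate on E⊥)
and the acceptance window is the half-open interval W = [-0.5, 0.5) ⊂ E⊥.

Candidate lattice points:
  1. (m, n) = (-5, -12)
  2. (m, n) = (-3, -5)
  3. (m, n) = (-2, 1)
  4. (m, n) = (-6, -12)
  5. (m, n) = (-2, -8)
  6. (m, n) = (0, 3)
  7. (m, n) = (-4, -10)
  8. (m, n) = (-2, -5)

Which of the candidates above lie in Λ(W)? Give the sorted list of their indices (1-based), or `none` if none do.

1, 7, 8

Numerically β ≈ 2.41421 and β' = −1/β ≈ -0.41421.
[1] lift (-5,-12): star map gives -0.02944; window check -0.5 ≤ -0.02944 < 0.5 is true → IN Λ
[2] lift (-3,-5): star map gives -0.92893; window check -0.5 ≤ -0.92893 < 0.5 is false → out
[3] lift (-2,1): star map gives -2.41421; window check -0.5 ≤ -2.41421 < 0.5 is false → out
[4] lift (-6,-12): star map gives -1.02944; window check -0.5 ≤ -1.02944 < 0.5 is false → out
[5] lift (-2,-8): star map gives 1.31371; window check -0.5 ≤ 1.31371 < 0.5 is false → out
[6] lift (0,3): star map gives -1.24264; window check -0.5 ≤ -1.24264 < 0.5 is false → out
[7] lift (-4,-10): star map gives 0.14214; window check -0.5 ≤ 0.14214 < 0.5 is true → IN Λ
[8] lift (-2,-5): star map gives 0.07107; window check -0.5 ≤ 0.07107 < 0.5 is true → IN Λ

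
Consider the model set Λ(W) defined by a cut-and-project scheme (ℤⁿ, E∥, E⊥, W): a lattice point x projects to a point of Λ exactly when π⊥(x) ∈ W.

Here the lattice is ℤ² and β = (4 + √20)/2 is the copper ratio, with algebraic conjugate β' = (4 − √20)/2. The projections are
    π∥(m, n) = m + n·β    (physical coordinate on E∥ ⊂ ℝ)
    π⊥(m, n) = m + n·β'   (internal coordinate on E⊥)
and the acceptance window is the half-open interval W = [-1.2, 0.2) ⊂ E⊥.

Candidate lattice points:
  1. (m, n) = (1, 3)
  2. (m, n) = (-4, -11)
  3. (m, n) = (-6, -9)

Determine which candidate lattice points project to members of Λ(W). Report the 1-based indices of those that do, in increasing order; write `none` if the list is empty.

none

β' = (4−√20)/2 ≈ -0.23607.
candidate 1: (m,n)=(1,3) → π∥ = 1+3·β ≈ 13.70820, π⊥ = 1+3·β' ≈ 0.29180 ∉ [-1.2, 0.2) ⇒ out
candidate 2: (m,n)=(-4,-11) → π∥ = -4-11·β ≈ -50.59675, π⊥ = -4-11·β' ≈ -1.40325 ∉ [-1.2, 0.2) ⇒ out
candidate 3: (m,n)=(-6,-9) → π∥ = -6-9·β ≈ -44.12461, π⊥ = -6-9·β' ≈ -3.87539 ∉ [-1.2, 0.2) ⇒ out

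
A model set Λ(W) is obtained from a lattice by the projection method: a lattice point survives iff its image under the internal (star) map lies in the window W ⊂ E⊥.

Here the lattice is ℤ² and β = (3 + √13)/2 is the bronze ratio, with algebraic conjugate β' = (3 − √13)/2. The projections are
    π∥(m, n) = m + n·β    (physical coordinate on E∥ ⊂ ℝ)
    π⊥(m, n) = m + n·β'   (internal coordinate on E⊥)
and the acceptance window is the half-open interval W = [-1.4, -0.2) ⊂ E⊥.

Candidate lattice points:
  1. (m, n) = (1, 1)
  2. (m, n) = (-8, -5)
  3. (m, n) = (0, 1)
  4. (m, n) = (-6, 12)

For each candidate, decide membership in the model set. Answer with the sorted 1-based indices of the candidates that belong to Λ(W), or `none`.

β' = (3−√13)/2 ≈ -0.302776.
[1] lift (1,1): star map gives 0.697224; window check -1.4 ≤ 0.697224 < -0.2 is false → out
[2] lift (-8,-5): star map gives -6.486122; window check -1.4 ≤ -6.486122 < -0.2 is false → out
[3] lift (0,1): star map gives -0.302776; window check -1.4 ≤ -0.302776 < -0.2 is true → IN Λ
[4] lift (-6,12): star map gives -9.633308; window check -1.4 ≤ -9.633308 < -0.2 is false → out

3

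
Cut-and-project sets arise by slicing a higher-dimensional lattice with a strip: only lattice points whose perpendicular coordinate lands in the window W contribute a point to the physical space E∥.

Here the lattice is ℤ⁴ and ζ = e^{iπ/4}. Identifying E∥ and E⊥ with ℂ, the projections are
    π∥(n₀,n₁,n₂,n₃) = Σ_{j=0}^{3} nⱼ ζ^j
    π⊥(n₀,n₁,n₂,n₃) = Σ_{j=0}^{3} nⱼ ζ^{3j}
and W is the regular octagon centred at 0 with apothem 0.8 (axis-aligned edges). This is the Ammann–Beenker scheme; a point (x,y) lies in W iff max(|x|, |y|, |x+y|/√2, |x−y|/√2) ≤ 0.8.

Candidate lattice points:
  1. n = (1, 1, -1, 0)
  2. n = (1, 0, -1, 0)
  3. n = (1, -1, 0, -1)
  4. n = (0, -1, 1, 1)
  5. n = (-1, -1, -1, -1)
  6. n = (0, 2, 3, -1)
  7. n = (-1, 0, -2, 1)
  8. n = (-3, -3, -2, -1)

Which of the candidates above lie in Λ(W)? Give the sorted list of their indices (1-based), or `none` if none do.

Internal map: ζ^{3j} for j=0..3 gives (1,0), (−√2/2,√2/2), (0,−1), (√2/2,√2/2).
candidate 1: n = (1, 1, -1, 0) → π⊥ ≈ (+0.29289, +1.70711); max(|x|,|y|,|x±y|/√2) = 1.70711 > 0.8 ⇒ ∉ W
candidate 2: n = (1, 0, -1, 0) → π⊥ ≈ (+1.00000, +1.00000); max(|x|,|y|,|x±y|/√2) = 1.41421 > 0.8 ⇒ ∉ W
candidate 3: n = (1, -1, 0, -1) → π⊥ ≈ (+1.00000, -1.41421); max(|x|,|y|,|x±y|/√2) = 1.70711 > 0.8 ⇒ ∉ W
candidate 4: n = (0, -1, 1, 1) → π⊥ ≈ (+1.41421, -1.00000); max(|x|,|y|,|x±y|/√2) = 1.70711 > 0.8 ⇒ ∉ W
candidate 5: n = (-1, -1, -1, -1) → π⊥ ≈ (-1.00000, -0.41421); max(|x|,|y|,|x±y|/√2) = 1.00000 > 0.8 ⇒ ∉ W
candidate 6: n = (0, 2, 3, -1) → π⊥ ≈ (-2.12132, -2.29289); max(|x|,|y|,|x±y|/√2) = 3.12132 > 0.8 ⇒ ∉ W
candidate 7: n = (-1, 0, -2, 1) → π⊥ ≈ (-0.29289, +2.70711); max(|x|,|y|,|x±y|/√2) = 2.70711 > 0.8 ⇒ ∉ W
candidate 8: n = (-3, -3, -2, -1) → π⊥ ≈ (-1.58579, -0.82843); max(|x|,|y|,|x±y|/√2) = 1.70711 > 0.8 ⇒ ∉ W

none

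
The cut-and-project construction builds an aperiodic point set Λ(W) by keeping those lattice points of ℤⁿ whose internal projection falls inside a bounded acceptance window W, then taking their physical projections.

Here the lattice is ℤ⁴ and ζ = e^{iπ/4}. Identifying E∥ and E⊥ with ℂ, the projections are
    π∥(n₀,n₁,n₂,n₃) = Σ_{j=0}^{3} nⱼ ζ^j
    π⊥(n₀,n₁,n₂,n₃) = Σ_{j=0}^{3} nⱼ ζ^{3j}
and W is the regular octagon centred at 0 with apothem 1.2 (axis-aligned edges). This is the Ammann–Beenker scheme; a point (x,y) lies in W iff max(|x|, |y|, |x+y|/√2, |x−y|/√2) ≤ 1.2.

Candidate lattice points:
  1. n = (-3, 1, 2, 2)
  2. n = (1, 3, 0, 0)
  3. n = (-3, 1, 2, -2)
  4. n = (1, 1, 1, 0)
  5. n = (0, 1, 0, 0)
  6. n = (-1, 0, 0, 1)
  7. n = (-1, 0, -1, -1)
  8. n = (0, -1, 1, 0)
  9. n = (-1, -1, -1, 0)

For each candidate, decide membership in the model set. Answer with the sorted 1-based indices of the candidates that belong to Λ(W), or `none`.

π⊥(n) = n₀ + n₁ζ³ + n₂ζ⁶ + n₃ζ⁹ where ζ = e^{iπ/4}.
#1 (-3, 1, 2, 2): internal (-2.29289, 0.12132); octagon support 2.29289 vs apothem 1.2 → ∉ W
#2 (1, 3, 0, 0): internal (-1.12132, 2.12132); octagon support 2.29289 vs apothem 1.2 → ∉ W
#3 (-3, 1, 2, -2): internal (-5.12132, -2.70711); octagon support 5.53553 vs apothem 1.2 → ∉ W
#4 (1, 1, 1, 0): internal (0.29289, -0.29289); octagon support 0.41421 vs apothem 1.2 → ∈ W
#5 (0, 1, 0, 0): internal (-0.70711, 0.70711); octagon support 1.00000 vs apothem 1.2 → ∈ W
#6 (-1, 0, 0, 1): internal (-0.29289, 0.70711); octagon support 0.70711 vs apothem 1.2 → ∈ W
#7 (-1, 0, -1, -1): internal (-1.70711, 0.29289); octagon support 1.70711 vs apothem 1.2 → ∉ W
#8 (0, -1, 1, 0): internal (0.70711, -1.70711); octagon support 1.70711 vs apothem 1.2 → ∉ W
#9 (-1, -1, -1, 0): internal (-0.29289, 0.29289); octagon support 0.41421 vs apothem 1.2 → ∈ W

4, 5, 6, 9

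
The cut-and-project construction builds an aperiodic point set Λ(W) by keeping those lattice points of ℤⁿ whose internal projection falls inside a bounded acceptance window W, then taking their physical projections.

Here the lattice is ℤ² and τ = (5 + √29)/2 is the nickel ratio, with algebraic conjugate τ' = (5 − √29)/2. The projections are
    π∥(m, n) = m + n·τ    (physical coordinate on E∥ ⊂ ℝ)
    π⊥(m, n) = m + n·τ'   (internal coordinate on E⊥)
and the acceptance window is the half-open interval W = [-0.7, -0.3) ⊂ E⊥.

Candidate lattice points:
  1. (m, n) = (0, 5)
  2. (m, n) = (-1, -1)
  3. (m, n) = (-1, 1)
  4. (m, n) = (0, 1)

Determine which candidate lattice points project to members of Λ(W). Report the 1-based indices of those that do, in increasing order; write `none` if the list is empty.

Numerically τ ≈ 5.192582 and τ' = −1/τ ≈ -0.192582.
#1 (0,5): internal coord 0 + (5)·τ' = -0.962912; -0.962912 ∉ [-0.7, -0.3) → out
#2 (-1,-1): internal coord -1 + (-1)·τ' = -0.807418; -0.807418 ∉ [-0.7, -0.3) → out
#3 (-1,1): internal coord -1 + (1)·τ' = -1.192582; -1.192582 ∉ [-0.7, -0.3) → out
#4 (0,1): internal coord 0 + (1)·τ' = -0.192582; -0.192582 ∉ [-0.7, -0.3) → out

none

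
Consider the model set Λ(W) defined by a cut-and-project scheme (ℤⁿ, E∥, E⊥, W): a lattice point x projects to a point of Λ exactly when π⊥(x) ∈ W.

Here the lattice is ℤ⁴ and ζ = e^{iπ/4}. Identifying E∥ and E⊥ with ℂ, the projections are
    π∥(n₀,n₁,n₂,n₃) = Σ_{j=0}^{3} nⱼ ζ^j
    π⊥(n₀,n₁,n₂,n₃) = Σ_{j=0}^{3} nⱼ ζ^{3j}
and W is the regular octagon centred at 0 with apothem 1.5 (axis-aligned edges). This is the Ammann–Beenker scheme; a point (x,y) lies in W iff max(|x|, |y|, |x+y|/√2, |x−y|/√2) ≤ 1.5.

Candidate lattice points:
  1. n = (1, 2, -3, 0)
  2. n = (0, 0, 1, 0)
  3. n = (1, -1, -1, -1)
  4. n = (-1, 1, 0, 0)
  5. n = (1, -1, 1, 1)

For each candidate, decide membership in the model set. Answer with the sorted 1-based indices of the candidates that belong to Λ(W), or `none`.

With ζ = e^{iπ/4} the internal vectors are ζ^0,ζ^3,ζ^6,ζ^9.
#1 (1, 2, -3, 0): internal (-0.4142, 4.4142); octagon support 4.4142 vs apothem 1.5 → ∉ W
#2 (0, 0, 1, 0): internal (0.0000, -1.0000); octagon support 1.0000 vs apothem 1.5 → ∈ W
#3 (1, -1, -1, -1): internal (1.0000, -0.4142); octagon support 1.0000 vs apothem 1.5 → ∈ W
#4 (-1, 1, 0, 0): internal (-1.7071, 0.7071); octagon support 1.7071 vs apothem 1.5 → ∉ W
#5 (1, -1, 1, 1): internal (2.4142, -1.0000); octagon support 2.4142 vs apothem 1.5 → ∉ W

2, 3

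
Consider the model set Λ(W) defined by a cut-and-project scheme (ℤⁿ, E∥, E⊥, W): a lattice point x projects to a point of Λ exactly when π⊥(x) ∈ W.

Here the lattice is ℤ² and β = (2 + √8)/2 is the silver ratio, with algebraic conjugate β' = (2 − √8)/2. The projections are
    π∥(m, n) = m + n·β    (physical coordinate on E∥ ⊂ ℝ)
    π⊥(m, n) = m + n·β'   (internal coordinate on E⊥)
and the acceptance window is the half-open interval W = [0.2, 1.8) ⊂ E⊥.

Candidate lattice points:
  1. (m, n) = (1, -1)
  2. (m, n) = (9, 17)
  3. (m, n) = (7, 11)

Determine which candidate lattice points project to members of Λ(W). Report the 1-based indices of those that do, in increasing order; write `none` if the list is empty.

1

Compute β' = (2−√8)/2 = -0.41421, so π⊥(m,n) = m -0.41421·n.
[1] lift (1,-1): star map gives 1.41421; window check 0.2 ≤ 1.41421 < 1.8 is true → IN Λ
[2] lift (9,17): star map gives 1.95837; window check 0.2 ≤ 1.95837 < 1.8 is false → out
[3] lift (7,11): star map gives 2.44365; window check 0.2 ≤ 2.44365 < 1.8 is false → out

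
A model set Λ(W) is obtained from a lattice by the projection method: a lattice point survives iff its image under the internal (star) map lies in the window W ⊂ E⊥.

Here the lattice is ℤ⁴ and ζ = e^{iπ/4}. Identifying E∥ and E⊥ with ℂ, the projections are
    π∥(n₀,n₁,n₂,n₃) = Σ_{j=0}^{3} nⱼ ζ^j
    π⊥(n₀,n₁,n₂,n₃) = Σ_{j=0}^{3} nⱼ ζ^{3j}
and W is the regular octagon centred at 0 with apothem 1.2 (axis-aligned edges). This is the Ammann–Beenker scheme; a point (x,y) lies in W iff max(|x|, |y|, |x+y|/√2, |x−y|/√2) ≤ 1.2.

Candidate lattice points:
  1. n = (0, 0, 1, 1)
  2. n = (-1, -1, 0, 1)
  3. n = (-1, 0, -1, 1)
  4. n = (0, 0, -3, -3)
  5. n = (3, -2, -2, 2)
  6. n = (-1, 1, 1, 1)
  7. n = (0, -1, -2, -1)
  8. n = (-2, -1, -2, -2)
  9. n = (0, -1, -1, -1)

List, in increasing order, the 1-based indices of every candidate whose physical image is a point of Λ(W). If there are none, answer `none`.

1, 2, 6, 7, 9

Internal map: ζ^{3j} for j=0..3 gives (1,0), (−√2/2,√2/2), (0,−1), (√2/2,√2/2).
candidate 1: n = (0, 0, 1, 1) → π⊥ ≈ (+0.7071, -0.2929); max(|x|,|y|,|x±y|/√2) = 0.7071 ≤ 1.2 ⇒ ∈ W
candidate 2: n = (-1, -1, 0, 1) → π⊥ ≈ (+0.4142, +0.0000); max(|x|,|y|,|x±y|/√2) = 0.4142 ≤ 1.2 ⇒ ∈ W
candidate 3: n = (-1, 0, -1, 1) → π⊥ ≈ (-0.2929, +1.7071); max(|x|,|y|,|x±y|/√2) = 1.7071 > 1.2 ⇒ ∉ W
candidate 4: n = (0, 0, -3, -3) → π⊥ ≈ (-2.1213, +0.8787); max(|x|,|y|,|x±y|/√2) = 2.1213 > 1.2 ⇒ ∉ W
candidate 5: n = (3, -2, -2, 2) → π⊥ ≈ (+5.8284, +2.0000); max(|x|,|y|,|x±y|/√2) = 5.8284 > 1.2 ⇒ ∉ W
candidate 6: n = (-1, 1, 1, 1) → π⊥ ≈ (-1.0000, +0.4142); max(|x|,|y|,|x±y|/√2) = 1.0000 ≤ 1.2 ⇒ ∈ W
candidate 7: n = (0, -1, -2, -1) → π⊥ ≈ (+0.0000, +0.5858); max(|x|,|y|,|x±y|/√2) = 0.5858 ≤ 1.2 ⇒ ∈ W
candidate 8: n = (-2, -1, -2, -2) → π⊥ ≈ (-2.7071, -0.1213); max(|x|,|y|,|x±y|/√2) = 2.7071 > 1.2 ⇒ ∉ W
candidate 9: n = (0, -1, -1, -1) → π⊥ ≈ (+0.0000, -0.4142); max(|x|,|y|,|x±y|/√2) = 0.4142 ≤ 1.2 ⇒ ∈ W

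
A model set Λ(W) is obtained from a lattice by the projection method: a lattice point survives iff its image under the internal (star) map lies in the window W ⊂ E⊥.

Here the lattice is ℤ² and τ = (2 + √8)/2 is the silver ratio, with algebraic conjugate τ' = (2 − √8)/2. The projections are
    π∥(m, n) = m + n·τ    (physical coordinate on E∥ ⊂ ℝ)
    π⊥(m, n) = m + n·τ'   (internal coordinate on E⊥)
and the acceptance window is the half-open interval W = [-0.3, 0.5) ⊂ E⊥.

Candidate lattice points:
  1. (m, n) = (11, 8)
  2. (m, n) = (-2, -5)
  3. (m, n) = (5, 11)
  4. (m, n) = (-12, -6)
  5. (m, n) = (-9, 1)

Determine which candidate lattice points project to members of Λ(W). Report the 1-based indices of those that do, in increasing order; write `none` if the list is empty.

τ' = (2−√8)/2 ≈ -0.41421.
[1] lift (11,8): star map gives 7.68629; window check -0.3 ≤ 7.68629 < 0.5 is false → out
[2] lift (-2,-5): star map gives 0.07107; window check -0.3 ≤ 0.07107 < 0.5 is true → IN Λ
[3] lift (5,11): star map gives 0.44365; window check -0.3 ≤ 0.44365 < 0.5 is true → IN Λ
[4] lift (-12,-6): star map gives -9.51472; window check -0.3 ≤ -9.51472 < 0.5 is false → out
[5] lift (-9,1): star map gives -9.41421; window check -0.3 ≤ -9.41421 < 0.5 is false → out

2, 3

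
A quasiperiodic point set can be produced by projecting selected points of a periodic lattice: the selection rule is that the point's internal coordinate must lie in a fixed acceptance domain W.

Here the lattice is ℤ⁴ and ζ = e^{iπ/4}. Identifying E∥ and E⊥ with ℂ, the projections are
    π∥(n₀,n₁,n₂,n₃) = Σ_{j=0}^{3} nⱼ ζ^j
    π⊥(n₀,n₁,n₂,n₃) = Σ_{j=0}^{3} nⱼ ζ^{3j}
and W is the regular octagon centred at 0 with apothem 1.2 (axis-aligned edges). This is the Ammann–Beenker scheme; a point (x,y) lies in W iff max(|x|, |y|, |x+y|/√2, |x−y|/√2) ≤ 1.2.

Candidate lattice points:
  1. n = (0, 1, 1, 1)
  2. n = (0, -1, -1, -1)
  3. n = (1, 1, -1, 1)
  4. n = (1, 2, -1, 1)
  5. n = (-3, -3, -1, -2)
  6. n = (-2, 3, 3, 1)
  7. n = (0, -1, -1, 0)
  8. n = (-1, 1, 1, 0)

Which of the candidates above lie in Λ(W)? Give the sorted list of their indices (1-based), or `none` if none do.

1, 2, 7

π⊥(n) = n₀ + n₁ζ³ + n₂ζ⁶ + n₃ζ⁹ where ζ = e^{iπ/4}.
#1 (0, 1, 1, 1): internal (0.000000, 0.414214); octagon support 0.414214 vs apothem 1.2 → ∈ W
#2 (0, -1, -1, -1): internal (0.000000, -0.414214); octagon support 0.414214 vs apothem 1.2 → ∈ W
#3 (1, 1, -1, 1): internal (1.000000, 2.414214); octagon support 2.414214 vs apothem 1.2 → ∉ W
#4 (1, 2, -1, 1): internal (0.292893, 3.121320); octagon support 3.121320 vs apothem 1.2 → ∉ W
#5 (-3, -3, -1, -2): internal (-2.292893, -2.535534); octagon support 3.414214 vs apothem 1.2 → ∉ W
#6 (-2, 3, 3, 1): internal (-3.414214, -0.171573); octagon support 3.414214 vs apothem 1.2 → ∉ W
#7 (0, -1, -1, 0): internal (0.707107, 0.292893); octagon support 0.707107 vs apothem 1.2 → ∈ W
#8 (-1, 1, 1, 0): internal (-1.707107, -0.292893); octagon support 1.707107 vs apothem 1.2 → ∉ W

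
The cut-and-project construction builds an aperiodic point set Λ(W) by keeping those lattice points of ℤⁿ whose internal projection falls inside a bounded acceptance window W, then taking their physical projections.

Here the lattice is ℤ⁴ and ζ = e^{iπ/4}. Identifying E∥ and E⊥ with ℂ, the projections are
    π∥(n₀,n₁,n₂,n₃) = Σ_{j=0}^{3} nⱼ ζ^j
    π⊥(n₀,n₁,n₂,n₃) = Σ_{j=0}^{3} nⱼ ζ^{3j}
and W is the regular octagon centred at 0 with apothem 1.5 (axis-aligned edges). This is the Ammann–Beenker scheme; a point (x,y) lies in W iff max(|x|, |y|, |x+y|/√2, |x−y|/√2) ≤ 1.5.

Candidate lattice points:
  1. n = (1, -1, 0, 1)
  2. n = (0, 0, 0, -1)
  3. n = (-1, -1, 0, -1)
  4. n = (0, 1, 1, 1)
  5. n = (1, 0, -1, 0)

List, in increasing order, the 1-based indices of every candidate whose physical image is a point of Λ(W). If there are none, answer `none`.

With ζ = e^{iπ/4} the internal vectors are ζ^0,ζ^3,ζ^6,ζ^9.
#1 (1, -1, 0, 1): internal (2.414214, 0.000000); octagon support 2.414214 vs apothem 1.5 → ∉ W
#2 (0, 0, 0, -1): internal (-0.707107, -0.707107); octagon support 1.000000 vs apothem 1.5 → ∈ W
#3 (-1, -1, 0, -1): internal (-1.000000, -1.414214); octagon support 1.707107 vs apothem 1.5 → ∉ W
#4 (0, 1, 1, 1): internal (0.000000, 0.414214); octagon support 0.414214 vs apothem 1.5 → ∈ W
#5 (1, 0, -1, 0): internal (1.000000, 1.000000); octagon support 1.414214 vs apothem 1.5 → ∈ W

2, 4, 5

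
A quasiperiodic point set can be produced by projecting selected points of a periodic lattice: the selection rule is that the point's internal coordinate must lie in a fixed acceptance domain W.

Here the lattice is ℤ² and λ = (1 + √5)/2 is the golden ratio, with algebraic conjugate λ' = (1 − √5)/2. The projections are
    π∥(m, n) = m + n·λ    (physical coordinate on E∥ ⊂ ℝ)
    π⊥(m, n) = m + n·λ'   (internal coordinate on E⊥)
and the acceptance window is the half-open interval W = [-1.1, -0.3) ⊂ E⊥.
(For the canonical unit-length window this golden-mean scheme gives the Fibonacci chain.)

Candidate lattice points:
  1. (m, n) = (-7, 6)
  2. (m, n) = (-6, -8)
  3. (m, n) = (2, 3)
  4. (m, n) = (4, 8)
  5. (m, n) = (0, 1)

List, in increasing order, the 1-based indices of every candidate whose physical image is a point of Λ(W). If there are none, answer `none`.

Numerically λ ≈ 1.618034 and λ' = −1/λ ≈ -0.618034.
candidate 1: (m,n)=(-7,6) → π∥ = -7+6·λ ≈ 2.708204, π⊥ = -7+6·λ' ≈ -10.708204 ∉ [-1.1, -0.3) ⇒ out
candidate 2: (m,n)=(-6,-8) → π∥ = -6-8·λ ≈ -18.944272, π⊥ = -6-8·λ' ≈ -1.055728 ∈ [-1.1, -0.3) ⇒ IN Λ
candidate 3: (m,n)=(2,3) → π∥ = 2+3·λ ≈ 6.854102, π⊥ = 2+3·λ' ≈ 0.145898 ∉ [-1.1, -0.3) ⇒ out
candidate 4: (m,n)=(4,8) → π∥ = 4+8·λ ≈ 16.944272, π⊥ = 4+8·λ' ≈ -0.944272 ∈ [-1.1, -0.3) ⇒ IN Λ
candidate 5: (m,n)=(0,1) → π∥ = 0+1·λ ≈ 1.618034, π⊥ = 0+1·λ' ≈ -0.618034 ∈ [-1.1, -0.3) ⇒ IN Λ

2, 4, 5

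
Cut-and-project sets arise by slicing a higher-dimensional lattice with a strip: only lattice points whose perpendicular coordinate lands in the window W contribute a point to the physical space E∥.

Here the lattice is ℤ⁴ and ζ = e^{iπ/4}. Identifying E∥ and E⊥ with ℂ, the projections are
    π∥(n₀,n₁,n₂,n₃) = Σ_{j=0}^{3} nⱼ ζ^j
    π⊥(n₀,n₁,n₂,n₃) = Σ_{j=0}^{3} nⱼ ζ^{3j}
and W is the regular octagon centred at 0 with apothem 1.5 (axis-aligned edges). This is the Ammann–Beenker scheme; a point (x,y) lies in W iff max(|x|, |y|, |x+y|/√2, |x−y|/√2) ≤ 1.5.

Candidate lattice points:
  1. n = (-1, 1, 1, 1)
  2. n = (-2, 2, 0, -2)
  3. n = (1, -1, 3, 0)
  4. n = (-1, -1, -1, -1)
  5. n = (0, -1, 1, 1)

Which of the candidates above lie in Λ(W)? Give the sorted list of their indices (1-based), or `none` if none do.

1, 4

With ζ = e^{iπ/4} the internal vectors are ζ^0,ζ^3,ζ^6,ζ^9.
candidate 1: n = (-1, 1, 1, 1) → π⊥ ≈ (-1.000000, +0.414214); max(|x|,|y|,|x±y|/√2) = 1.000000 ≤ 1.5 ⇒ ∈ W
candidate 2: n = (-2, 2, 0, -2) → π⊥ ≈ (-4.828427, +0.000000); max(|x|,|y|,|x±y|/√2) = 4.828427 > 1.5 ⇒ ∉ W
candidate 3: n = (1, -1, 3, 0) → π⊥ ≈ (+1.707107, -3.707107); max(|x|,|y|,|x±y|/√2) = 3.828427 > 1.5 ⇒ ∉ W
candidate 4: n = (-1, -1, -1, -1) → π⊥ ≈ (-1.000000, -0.414214); max(|x|,|y|,|x±y|/√2) = 1.000000 ≤ 1.5 ⇒ ∈ W
candidate 5: n = (0, -1, 1, 1) → π⊥ ≈ (+1.414214, -1.000000); max(|x|,|y|,|x±y|/√2) = 1.707107 > 1.5 ⇒ ∉ W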